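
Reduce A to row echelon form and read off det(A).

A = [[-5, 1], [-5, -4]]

Forward elimination:
R2 <- R2 - (1)*R1:  [  0  -5 ]
Upper-triangular form:
[ -5   1 ]
[  0  -5 ]
det(A) = (-1)^0 * (-5) * (-5) = 25  (0 row swaps -> sign +1)

det(A) = 25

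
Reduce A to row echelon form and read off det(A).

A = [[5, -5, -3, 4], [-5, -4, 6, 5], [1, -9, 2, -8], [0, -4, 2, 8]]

det(A) = -492

Forward elimination:
R2 <- R2 - (-1)*R1:  [  0  -9   3   9 ]
R3 <- R3 - (1/5)*R1:  [     0     -8   13/5  -44/5 ]
R3 <- R3 - (8/9)*R2:  [     0      0  -1/15  -84/5 ]
R4 <- R4 - (4/9)*R2:  [   0    0  2/3    4 ]
R4 <- R4 - (-10)*R3:  [    0     0     0  -164 ]
Upper-triangular form:
[ 5  -5     -3      4 ]
[ 0  -9      3      9 ]
[ 0   0  -1/15  -84/5 ]
[ 0   0      0   -164 ]
det(A) = (-1)^0 * (5) * (-9) * (-1/15) * (-164) = -492  (0 row swaps -> sign +1)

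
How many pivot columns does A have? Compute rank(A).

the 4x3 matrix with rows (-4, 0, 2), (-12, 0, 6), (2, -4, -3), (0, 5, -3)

Row reduction:
R2 <- R2 - (3)*R1:  [ 0  0  0 ]
R3 <- R3 - (-1/2)*R1:  [  0  -4  -2 ]
R2 <-> R3   (pivot in column 2 was zero)
[ -4   0   2 ]
[  0  -4  -2 ]
[  0   0   0 ]
[  0   5  -3 ]
R4 <- R4 - (-5/4)*R2:  [     0      0  -11/2 ]
R3 <-> R4   (pivot in column 3 was zero)
[ -4   0      2 ]
[  0  -4     -2 ]
[  0   0  -11/2 ]
[  0   0      0 ]
Row echelon form:
[ -4   0      2 ]
[  0  -4     -2 ]
[  0   0  -11/2 ]
[  0   0      0 ]
Nonzero rows / pivot columns: 3

rank(A) = 3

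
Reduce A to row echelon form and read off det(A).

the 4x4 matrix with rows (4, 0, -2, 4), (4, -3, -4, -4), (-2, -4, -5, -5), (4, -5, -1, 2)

Forward elimination:
R2 <- R2 - (1)*R1:  [  0  -3  -2  -8 ]
R3 <- R3 - (-1/2)*R1:  [  0  -4  -6  -3 ]
R4 <- R4 - (1)*R1:  [  0  -5   1  -2 ]
R3 <- R3 - (4/3)*R2:  [     0      0  -10/3   23/3 ]
R4 <- R4 - (5/3)*R2:  [    0     0  13/3  34/3 ]
R4 <- R4 - (-13/10)*R3:  [      0       0       0  213/10 ]
Upper-triangular form:
[ 4   0     -2       4 ]
[ 0  -3     -2      -8 ]
[ 0   0  -10/3    23/3 ]
[ 0   0      0  213/10 ]
det(A) = (-1)^0 * (4) * (-3) * (-10/3) * (213/10) = 852  (0 row swaps -> sign +1)

det(A) = 852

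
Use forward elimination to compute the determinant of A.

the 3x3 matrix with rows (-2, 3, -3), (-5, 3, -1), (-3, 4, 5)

Forward elimination:
R2 <- R2 - (5/2)*R1:  [    0  -9/2  13/2 ]
R3 <- R3 - (3/2)*R1:  [    0  -1/2  19/2 ]
R3 <- R3 - (1/9)*R2:  [    0     0  79/9 ]
Upper-triangular form:
[ -2     3    -3 ]
[  0  -9/2  13/2 ]
[  0     0  79/9 ]
det(A) = (-1)^0 * (-2) * (-9/2) * (79/9) = 79  (0 row swaps -> sign +1)

det(A) = 79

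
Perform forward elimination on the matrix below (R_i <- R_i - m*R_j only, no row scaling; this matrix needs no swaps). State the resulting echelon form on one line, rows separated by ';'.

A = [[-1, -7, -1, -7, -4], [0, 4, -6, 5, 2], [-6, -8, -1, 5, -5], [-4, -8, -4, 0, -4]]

Forward elimination:
R3 <- R3 - (6)*R1:  [  0  34   5  47  19 ]
R4 <- R4 - (4)*R1:  [  0  20   0  28  12 ]
R3 <- R3 - (17/2)*R2:  [   0    0   56  9/2    2 ]
R4 <- R4 - (5)*R2:  [  0   0  30   3   2 ]
R4 <- R4 - (15/28)*R3:  [     0      0      0  33/56  13/14 ]
Row echelon form:
[ -1  -7  -1     -7     -4 ]
[  0   4  -6      5      2 ]
[  0   0  56    9/2      2 ]
[  0   0   0  33/56  13/14 ]

REF = [-1 -7 -1 -7 -4; 0 4 -6 5 2; 0 0 56 9/2 2; 0 0 0 33/56 13/14]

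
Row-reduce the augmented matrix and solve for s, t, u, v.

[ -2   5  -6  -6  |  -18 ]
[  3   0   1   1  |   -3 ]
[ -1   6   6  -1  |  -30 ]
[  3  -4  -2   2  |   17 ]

(-1, -4, -1, 1)

Forward elimination on [A|b]:
R2 <- R2 - (-3/2)*R1:  [    0  15/2    -8    -8   -30 ]
R3 <- R3 - (1/2)*R1:  [   0  7/2    9    2  -21 ]
R4 <- R4 - (-3/2)*R1:  [   0  7/2  -11   -7  -10 ]
R3 <- R3 - (7/15)*R2:  [      0       0  191/15   86/15      -7 ]
R4 <- R4 - (7/15)*R2:  [       0        0  -109/15   -49/15        4 ]
R4 <- R4 - (-109/191)*R3:  [     0      0      0  1/191  1/191 ]
Row echelon form:
[ -2     5      -6     -6  |    -18 ]
[  0  15/2      -8     -8  |    -30 ]
[  0     0  191/15  86/15  |     -7 ]
[  0     0       0  1/191  |  1/191 ]
Back-substitution:
v = (1/191) / (1/191) = 1
u = (-7 - (86/15)*(1)) / (191/15) = -1
t = (-30 - (-8)*(-1) - (-8)*(1)) / (15/2) = -4
s = (-18 - (5)*(-4) - (-6)*(-1) - (-6)*(1)) / -2 = -1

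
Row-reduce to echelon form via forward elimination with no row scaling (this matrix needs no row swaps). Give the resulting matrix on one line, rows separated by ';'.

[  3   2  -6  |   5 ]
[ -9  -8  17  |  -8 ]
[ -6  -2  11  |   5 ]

Forward elimination:
R2 <- R2 - (-3)*R1:  [  0  -2  -1   7 ]
R3 <- R3 - (-2)*R1:  [  0   2  -1  15 ]
R3 <- R3 - (-1)*R2:  [  0   0  -2  22 ]
Row echelon form:
[ 3   2  -6  |   5 ]
[ 0  -2  -1  |   7 ]
[ 0   0  -2  |  22 ]

REF = [3 2 -6 5; 0 -2 -1 7; 0 0 -2 22]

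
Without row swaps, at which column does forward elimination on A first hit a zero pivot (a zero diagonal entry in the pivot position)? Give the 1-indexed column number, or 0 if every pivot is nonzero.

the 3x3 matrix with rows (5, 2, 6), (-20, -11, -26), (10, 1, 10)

first zero-pivot column = 3

Naive forward elimination:
R2 <- R2 - (-4)*R1:  [  0  -3  -2 ]
R3 <- R3 - (2)*R1:  [  0  -3  -2 ]
R3 <- R3 - (1)*R2:  [ 0  0  0 ]
Matrix at this point:
[ 5   2   6 ]
[ 0  -3  -2 ]
[ 0   0   0 ]
Pivot entry (3,3) in the last row is zero and there are no rows below to swap with -> zero pivot in column 3 (A is singular).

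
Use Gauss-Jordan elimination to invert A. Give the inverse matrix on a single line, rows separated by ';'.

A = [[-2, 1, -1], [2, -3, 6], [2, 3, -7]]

inverse = [3/8 1/2 3/8; 13/4 2 5/4; 3/2 1 1/2]

Gauss-Jordan on [A | I]:
R1 <- (1/-2)*R1:  [    1  -1/2   1/2  |  -1/2     0     0 ]
R2 <- R2 - (2)*R1:  [  0  -2   5  |   1   1   0 ]
R3 <- R3 - (2)*R1:  [  0   4  -8  |   1   0   1 ]
R2 <- (1/-2)*R2:  [    0     1  -5/2  |  -1/2  -1/2     0 ]
R1 <- R1 - (-1/2)*R2:  [    1     0  -3/4  |  -3/4  -1/4     0 ]
R3 <- R3 - (4)*R2:  [ 0  0  2  |  3  2  1 ]
R3 <- (1/2)*R3:  [   0    0    1  |  3/2    1  1/2 ]
R1 <- R1 - (-3/4)*R3:  [   1    0    0  |  3/8  1/2  3/8 ]
R2 <- R2 - (-5/2)*R3:  [    0     1     0  |  13/4     2   5/4 ]
Right block of [I | A^{-1}] is the inverse:
[  3/8  1/2  3/8 ]
[ 13/4    2  5/4 ]
[  3/2    1  1/2 ]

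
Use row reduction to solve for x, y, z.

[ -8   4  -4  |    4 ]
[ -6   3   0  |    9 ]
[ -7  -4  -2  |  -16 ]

(0, 3, 2)

Forward elimination on [A|b]:
R2 <- R2 - (3/4)*R1:  [ 0  0  3  6 ]
R3 <- R3 - (7/8)*R1:  [     0  -15/2    3/2  -39/2 ]
R2 <-> R3   (pivot in column 2 was zero)
[ -8      4   -4      4 ]
[  0  -15/2  3/2  -39/2 ]
[  0      0    3      6 ]
Row echelon form:
[ -8      4   -4  |      4 ]
[  0  -15/2  3/2  |  -39/2 ]
[  0      0    3  |      6 ]
Back-substitution:
z = (6) / 3 = 2
y = (-39/2 - (3/2)*(2)) / (-15/2) = 3
x = (4 - (4)*(3) - (-4)*(2)) / -8 = 0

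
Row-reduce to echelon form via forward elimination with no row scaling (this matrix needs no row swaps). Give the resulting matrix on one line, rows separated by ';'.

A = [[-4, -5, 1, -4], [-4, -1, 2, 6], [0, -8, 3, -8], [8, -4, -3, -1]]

Forward elimination:
R2 <- R2 - (1)*R1:  [  0   4   1  10 ]
R4 <- R4 - (-2)*R1:  [   0  -14   -1   -9 ]
R3 <- R3 - (-2)*R2:  [  0   0   5  12 ]
R4 <- R4 - (-7/2)*R2:  [   0    0  5/2   26 ]
R4 <- R4 - (1/2)*R3:  [  0   0   0  20 ]
Row echelon form:
[ -4  -5  1  -4 ]
[  0   4  1  10 ]
[  0   0  5  12 ]
[  0   0  0  20 ]

REF = [-4 -5 1 -4; 0 4 1 10; 0 0 5 12; 0 0 0 20]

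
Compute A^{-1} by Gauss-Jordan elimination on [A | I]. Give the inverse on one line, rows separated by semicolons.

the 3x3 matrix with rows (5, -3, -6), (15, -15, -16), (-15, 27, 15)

inverse = [-23/10 13/10 7/15; -1/6 1/6 1/9; -2 1 1/3]

Gauss-Jordan on [A | I]:
R1 <- (1/5)*R1:  [    1  -3/5  -6/5  |   1/5     0     0 ]
R2 <- R2 - (15)*R1:  [  0  -6   2  |  -3   1   0 ]
R3 <- R3 - (-15)*R1:  [  0  18  -3  |   3   0   1 ]
R2 <- (1/-6)*R2:  [    0     1  -1/3  |   1/2  -1/6     0 ]
R1 <- R1 - (-3/5)*R2:  [     1      0   -7/5  |    1/2  -1/10      0 ]
R3 <- R3 - (18)*R2:  [  0   0   3  |  -6   3   1 ]
R3 <- (1/3)*R3:  [   0    0    1  |   -2    1  1/3 ]
R1 <- R1 - (-7/5)*R3:  [      1       0       0  |  -23/10   13/10    7/15 ]
R2 <- R2 - (-1/3)*R3:  [    0     1     0  |  -1/6   1/6   1/9 ]
Right block of [I | A^{-1}] is the inverse:
[ -23/10  13/10  7/15 ]
[   -1/6    1/6   1/9 ]
[     -2      1   1/3 ]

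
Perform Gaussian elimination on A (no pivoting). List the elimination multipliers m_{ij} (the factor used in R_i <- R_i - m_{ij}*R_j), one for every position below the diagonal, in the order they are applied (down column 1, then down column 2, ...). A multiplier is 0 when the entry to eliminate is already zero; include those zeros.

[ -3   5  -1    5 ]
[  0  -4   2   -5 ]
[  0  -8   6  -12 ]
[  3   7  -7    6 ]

multipliers: 0, 0, -1, 2, -3, -1

Forward elimination:
R2: entry in column 1 is already 0 -> m_{21} = 0 (no row operation needed)
R3: entry in column 1 is already 0 -> m_{31} = 0 (no row operation needed)
R4 <- R4 - (-1)*R1:  [  0  12  -8  11 ]
R3 <- R3 - (2)*R2:  [  0   0   2  -2 ]
R4 <- R4 - (-3)*R2:  [  0   0  -2  -4 ]
R4 <- R4 - (-1)*R3:  [  0   0   0  -6 ]
Multipliers (in order of application): m_{21} = 0, m_{31} = 0, m_{41} = -1, m_{32} = 2, m_{42} = -3, m_{43} = -1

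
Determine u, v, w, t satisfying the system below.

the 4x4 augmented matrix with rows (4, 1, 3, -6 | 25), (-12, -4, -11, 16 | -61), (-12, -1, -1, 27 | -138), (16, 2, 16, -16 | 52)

Forward elimination on [A|b]:
R2 <- R2 - (-3)*R1:  [  0  -1  -2  -2  14 ]
R3 <- R3 - (-3)*R1:  [   0    2    8    9  -63 ]
R4 <- R4 - (4)*R1:  [   0   -2    4    8  -48 ]
R3 <- R3 - (-2)*R2:  [   0    0    4    5  -35 ]
R4 <- R4 - (2)*R2:  [   0    0    8   12  -76 ]
R4 <- R4 - (2)*R3:  [  0   0   0   2  -6 ]
Row echelon form:
[ 4   1   3  -6  |   25 ]
[ 0  -1  -2  -2  |   14 ]
[ 0   0   4   5  |  -35 ]
[ 0   0   0   2  |   -6 ]
Back-substitution:
t = (-6) / 2 = -3
w = (-35 - (5)*(-3)) / 4 = -5
v = (14 - (-2)*(-5) - (-2)*(-3)) / -1 = 2
u = (25 - (1)*(2) - (3)*(-5) - (-6)*(-3)) / 4 = 5

(5, 2, -5, -3)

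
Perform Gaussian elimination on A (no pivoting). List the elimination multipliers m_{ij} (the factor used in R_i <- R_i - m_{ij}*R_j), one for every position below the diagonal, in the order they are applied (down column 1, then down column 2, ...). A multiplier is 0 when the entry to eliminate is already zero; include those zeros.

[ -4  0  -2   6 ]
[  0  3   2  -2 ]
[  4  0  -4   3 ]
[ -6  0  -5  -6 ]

Forward elimination:
R2: entry in column 1 is already 0 -> m_{21} = 0 (no row operation needed)
R3 <- R3 - (-1)*R1:  [  0   0  -6   9 ]
R4 <- R4 - (3/2)*R1:  [   0    0   -2  -15 ]
R3: entry in column 2 is already 0 -> m_{32} = 0 (no row operation needed)
R4: entry in column 2 is already 0 -> m_{42} = 0 (no row operation needed)
R4 <- R4 - (1/3)*R3:  [   0    0    0  -18 ]
Multipliers (in order of application): m_{21} = 0, m_{31} = -1, m_{41} = 3/2, m_{32} = 0, m_{42} = 0, m_{43} = 1/3

multipliers: 0, -1, 3/2, 0, 0, 1/3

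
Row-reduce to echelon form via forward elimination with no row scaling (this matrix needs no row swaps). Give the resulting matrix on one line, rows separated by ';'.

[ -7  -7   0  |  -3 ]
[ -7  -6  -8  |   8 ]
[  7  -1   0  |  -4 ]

Forward elimination:
R2 <- R2 - (1)*R1:  [  0   1  -8  11 ]
R3 <- R3 - (-1)*R1:  [  0  -8   0  -7 ]
R3 <- R3 - (-8)*R2:  [   0    0  -64   81 ]
Row echelon form:
[ -7  -7    0  |  -3 ]
[  0   1   -8  |  11 ]
[  0   0  -64  |  81 ]

REF = [-7 -7 0 -3; 0 1 -8 11; 0 0 -64 81]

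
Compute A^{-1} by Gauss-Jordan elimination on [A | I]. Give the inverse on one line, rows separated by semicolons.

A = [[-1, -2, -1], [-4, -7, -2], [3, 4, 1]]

inverse = [-1/2 1 3/2; 1 -1 -1; -5/2 1 1/2]

Gauss-Jordan on [A | I]:
R1 <- (1/-1)*R1:  [  1   2   1  |  -1   0   0 ]
R2 <- R2 - (-4)*R1:  [  0   1   2  |  -4   1   0 ]
R3 <- R3 - (3)*R1:  [  0  -2  -2  |   3   0   1 ]
R1 <- R1 - (2)*R2:  [  1   0  -3  |   7  -2   0 ]
R3 <- R3 - (-2)*R2:  [  0   0   2  |  -5   2   1 ]
R3 <- (1/2)*R3:  [    0     0     1  |  -5/2     1   1/2 ]
R1 <- R1 - (-3)*R3:  [    1     0     0  |  -1/2     1   3/2 ]
R2 <- R2 - (2)*R3:  [  0   1   0  |   1  -1  -1 ]
Right block of [I | A^{-1}] is the inverse:
[ -1/2   1  3/2 ]
[    1  -1   -1 ]
[ -5/2   1  1/2 ]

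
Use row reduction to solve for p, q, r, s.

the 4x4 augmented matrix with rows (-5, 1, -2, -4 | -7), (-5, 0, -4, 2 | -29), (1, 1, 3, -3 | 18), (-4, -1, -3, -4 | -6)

Forward elimination on [A|b]:
R2 <- R2 - (1)*R1:  [   0   -1   -2    6  -22 ]
R3 <- R3 - (-1/5)*R1:  [     0    6/5   13/5  -19/5   83/5 ]
R4 <- R4 - (4/5)*R1:  [    0  -9/5  -7/5  -4/5  -2/5 ]
R3 <- R3 - (-6/5)*R2:  [     0      0    1/5   17/5  -49/5 ]
R4 <- R4 - (9/5)*R2:  [     0      0   11/5  -58/5  196/5 ]
R4 <- R4 - (11)*R3:  [   0    0    0  -49  147 ]
Row echelon form:
[ -5   1   -2    -4  |     -7 ]
[  0  -1   -2     6  |    -22 ]
[  0   0  1/5  17/5  |  -49/5 ]
[  0   0    0   -49  |    147 ]
Back-substitution:
s = (147) / -49 = -3
r = (-49/5 - (17/5)*(-3)) / (1/5) = 2
q = (-22 - (-2)*(2) - (6)*(-3)) / -1 = 0
p = (-7 - (1)*(0) - (-2)*(2) - (-4)*(-3)) / -5 = 3

(3, 0, 2, -3)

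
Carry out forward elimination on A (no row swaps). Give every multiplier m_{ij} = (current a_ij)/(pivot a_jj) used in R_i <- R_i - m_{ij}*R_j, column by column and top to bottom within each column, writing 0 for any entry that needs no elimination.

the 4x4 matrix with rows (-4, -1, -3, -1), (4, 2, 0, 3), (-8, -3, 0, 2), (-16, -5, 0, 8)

multipliers: -1, 2, 4, -1, -1, 3

Forward elimination:
R2 <- R2 - (-1)*R1:  [  0   1  -3   2 ]
R3 <- R3 - (2)*R1:  [  0  -1   6   4 ]
R4 <- R4 - (4)*R1:  [  0  -1  12  12 ]
R3 <- R3 - (-1)*R2:  [ 0  0  3  6 ]
R4 <- R4 - (-1)*R2:  [  0   0   9  14 ]
R4 <- R4 - (3)*R3:  [  0   0   0  -4 ]
Multipliers (in order of application): m_{21} = -1, m_{31} = 2, m_{41} = 4, m_{32} = -1, m_{42} = -1, m_{43} = 3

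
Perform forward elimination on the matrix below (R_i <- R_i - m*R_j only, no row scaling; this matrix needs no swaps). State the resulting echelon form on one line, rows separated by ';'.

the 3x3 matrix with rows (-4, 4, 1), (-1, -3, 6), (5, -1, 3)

REF = [-4 4 1; 0 -4 23/4; 0 0 10]

Forward elimination:
R2 <- R2 - (1/4)*R1:  [    0    -4  23/4 ]
R3 <- R3 - (-5/4)*R1:  [    0     4  17/4 ]
R3 <- R3 - (-1)*R2:  [  0   0  10 ]
Row echelon form:
[ -4   4     1 ]
[  0  -4  23/4 ]
[  0   0    10 ]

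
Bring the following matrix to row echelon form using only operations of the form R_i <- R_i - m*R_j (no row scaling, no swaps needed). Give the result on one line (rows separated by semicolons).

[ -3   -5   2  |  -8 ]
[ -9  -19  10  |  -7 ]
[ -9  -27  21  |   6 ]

Forward elimination:
R2 <- R2 - (3)*R1:  [  0  -4   4  17 ]
R3 <- R3 - (3)*R1:  [   0  -12   15   30 ]
R3 <- R3 - (3)*R2:  [   0    0    3  -21 ]
Row echelon form:
[ -3  -5  2  |   -8 ]
[  0  -4  4  |   17 ]
[  0   0  3  |  -21 ]

REF = [-3 -5 2 -8; 0 -4 4 17; 0 0 3 -21]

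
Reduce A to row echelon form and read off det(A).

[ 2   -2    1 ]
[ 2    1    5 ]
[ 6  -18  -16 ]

Forward elimination:
R2 <- R2 - (1)*R1:  [ 0  3  4 ]
R3 <- R3 - (3)*R1:  [   0  -12  -19 ]
R3 <- R3 - (-4)*R2:  [  0   0  -3 ]
Upper-triangular form:
[ 2  -2   1 ]
[ 0   3   4 ]
[ 0   0  -3 ]
det(A) = (-1)^0 * (2) * (3) * (-3) = -18  (0 row swaps -> sign +1)

det(A) = -18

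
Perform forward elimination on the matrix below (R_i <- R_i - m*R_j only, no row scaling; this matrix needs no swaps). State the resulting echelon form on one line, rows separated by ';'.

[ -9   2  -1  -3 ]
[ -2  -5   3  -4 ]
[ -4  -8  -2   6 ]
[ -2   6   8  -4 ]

REF = [-9 2 -1 -3; 0 -49/9 29/9 -10/3; 0 0 -334/49 626/49; 0 0 0 2478/167]

Forward elimination:
R2 <- R2 - (2/9)*R1:  [     0  -49/9   29/9  -10/3 ]
R3 <- R3 - (4/9)*R1:  [     0  -80/9  -14/9   22/3 ]
R4 <- R4 - (2/9)*R1:  [     0   50/9   74/9  -10/3 ]
R3 <- R3 - (80/49)*R2:  [       0        0  -334/49   626/49 ]
R4 <- R4 - (-50/49)*R2:  [       0        0   564/49  -330/49 ]
R4 <- R4 - (-282/167)*R3:  [        0         0         0  2478/167 ]
Row echelon form:
[ -9      2       -1        -3 ]
[  0  -49/9     29/9     -10/3 ]
[  0      0  -334/49    626/49 ]
[  0      0        0  2478/167 ]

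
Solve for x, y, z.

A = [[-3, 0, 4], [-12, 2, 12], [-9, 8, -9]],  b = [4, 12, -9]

(0, 0, 1)

Forward elimination on [A|b]:
R2 <- R2 - (4)*R1:  [  0   2  -4  -4 ]
R3 <- R3 - (3)*R1:  [   0    8  -21  -21 ]
R3 <- R3 - (4)*R2:  [  0   0  -5  -5 ]
Row echelon form:
[ -3  0   4  |   4 ]
[  0  2  -4  |  -4 ]
[  0  0  -5  |  -5 ]
Back-substitution:
z = (-5) / -5 = 1
y = (-4 - (-4)*(1)) / 2 = 0
x = (4 - (4)*(1)) / -3 = 0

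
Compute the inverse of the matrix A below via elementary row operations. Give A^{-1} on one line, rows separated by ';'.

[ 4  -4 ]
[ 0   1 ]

inverse = [1/4 1; 0 1]

Gauss-Jordan on [A | I]:
R1 <- (1/4)*R1:  [   1   -1  |  1/4    0 ]
R1 <- R1 - (-1)*R2:  [   1    0  |  1/4    1 ]
Right block of [I | A^{-1}] is the inverse:
[ 1/4  1 ]
[   0  1 ]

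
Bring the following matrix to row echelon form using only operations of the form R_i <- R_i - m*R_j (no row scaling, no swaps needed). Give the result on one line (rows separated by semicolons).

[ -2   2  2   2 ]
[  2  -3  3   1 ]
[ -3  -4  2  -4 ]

REF = [-2 2 2 2; 0 -1 5 3; 0 0 -36 -28]

Forward elimination:
R2 <- R2 - (-1)*R1:  [  0  -1   5   3 ]
R3 <- R3 - (3/2)*R1:  [  0  -7  -1  -7 ]
R3 <- R3 - (7)*R2:  [   0    0  -36  -28 ]
Row echelon form:
[ -2   2    2    2 ]
[  0  -1    5    3 ]
[  0   0  -36  -28 ]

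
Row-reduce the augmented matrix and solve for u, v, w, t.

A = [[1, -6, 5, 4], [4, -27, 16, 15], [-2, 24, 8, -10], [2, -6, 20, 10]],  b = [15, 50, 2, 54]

(-3, 0, 2, 2)

Forward elimination on [A|b]:
R2 <- R2 - (4)*R1:  [   0   -3   -4   -1  -10 ]
R3 <- R3 - (-2)*R1:  [  0  12  18  -2  32 ]
R4 <- R4 - (2)*R1:  [  0   6  10   2  24 ]
R3 <- R3 - (-4)*R2:  [  0   0   2  -6  -8 ]
R4 <- R4 - (-2)*R2:  [ 0  0  2  0  4 ]
R4 <- R4 - (1)*R3:  [  0   0   0   6  12 ]
Row echelon form:
[ 1  -6   5   4  |   15 ]
[ 0  -3  -4  -1  |  -10 ]
[ 0   0   2  -6  |   -8 ]
[ 0   0   0   6  |   12 ]
Back-substitution:
t = (12) / 6 = 2
w = (-8 - (-6)*(2)) / 2 = 2
v = (-10 - (-4)*(2) - (-1)*(2)) / -3 = 0
u = (15 - (-6)*(0) - (5)*(2) - (4)*(2)) / 1 = -3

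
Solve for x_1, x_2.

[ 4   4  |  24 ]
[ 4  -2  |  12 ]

(4, 2)

Forward elimination on [A|b]:
R2 <- R2 - (1)*R1:  [   0   -6  -12 ]
Row echelon form:
[ 4   4  |   24 ]
[ 0  -6  |  -12 ]
Back-substitution:
x_2 = (-12) / -6 = 2
x_1 = (24 - (4)*(2)) / 4 = 4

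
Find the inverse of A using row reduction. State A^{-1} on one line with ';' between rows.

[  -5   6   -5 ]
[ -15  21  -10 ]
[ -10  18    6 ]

inverse = [-17/5 7/5 -1/2; -19/9 8/9 -5/18; 2/3 -1/3 1/6]

Gauss-Jordan on [A | I]:
R1 <- (1/-5)*R1:  [    1  -6/5     1  |  -1/5     0     0 ]
R2 <- R2 - (-15)*R1:  [  0   3   5  |  -3   1   0 ]
R3 <- R3 - (-10)*R1:  [  0   6  16  |  -2   0   1 ]
R2 <- (1/3)*R2:  [   0    1  5/3  |   -1  1/3    0 ]
R1 <- R1 - (-6/5)*R2:  [    1     0     3  |  -7/5   2/5     0 ]
R3 <- R3 - (6)*R2:  [  0   0   6  |   4  -2   1 ]
R3 <- (1/6)*R3:  [    0     0     1  |   2/3  -1/3   1/6 ]
R1 <- R1 - (3)*R3:  [     1      0      0  |  -17/5    7/5   -1/2 ]
R2 <- R2 - (5/3)*R3:  [     0      1      0  |  -19/9    8/9  -5/18 ]
Right block of [I | A^{-1}] is the inverse:
[ -17/5   7/5   -1/2 ]
[ -19/9   8/9  -5/18 ]
[   2/3  -1/3    1/6 ]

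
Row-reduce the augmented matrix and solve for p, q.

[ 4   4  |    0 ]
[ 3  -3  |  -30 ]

Forward elimination on [A|b]:
R2 <- R2 - (3/4)*R1:  [   0   -6  -30 ]
Row echelon form:
[ 4   4  |    0 ]
[ 0  -6  |  -30 ]
Back-substitution:
q = (-30) / -6 = 5
p = (0 - (4)*(5)) / 4 = -5

(-5, 5)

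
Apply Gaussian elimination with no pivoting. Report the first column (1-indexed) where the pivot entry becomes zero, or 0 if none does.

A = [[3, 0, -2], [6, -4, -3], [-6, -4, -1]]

Naive forward elimination:
R2 <- R2 - (2)*R1:  [  0  -4   1 ]
R3 <- R3 - (-2)*R1:  [  0  -4  -5 ]
R3 <- R3 - (1)*R2:  [  0   0  -6 ]
All pivots nonzero; naive elimination completes without hitting a zero pivot.

first zero-pivot column = 0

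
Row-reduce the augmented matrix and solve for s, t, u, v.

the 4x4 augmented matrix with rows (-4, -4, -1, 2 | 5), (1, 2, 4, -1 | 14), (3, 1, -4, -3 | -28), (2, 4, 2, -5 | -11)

Forward elimination on [A|b]:
R2 <- R2 - (-1/4)*R1:  [    0     1  15/4  -1/2  61/4 ]
R3 <- R3 - (-3/4)*R1:  [     0     -2  -19/4   -3/2  -97/4 ]
R4 <- R4 - (-1/2)*R1:  [     0      2    3/2     -4  -17/2 ]
R3 <- R3 - (-2)*R2:  [    0     0  11/4  -5/2  25/4 ]
R4 <- R4 - (2)*R2:  [   0    0   -6   -3  -39 ]
R4 <- R4 - (-24/11)*R3:  [       0        0        0   -93/11  -279/11 ]
Row echelon form:
[ -4  -4    -1       2  |        5 ]
[  0   1  15/4    -1/2  |     61/4 ]
[  0   0  11/4    -5/2  |     25/4 ]
[  0   0     0  -93/11  |  -279/11 ]
Back-substitution:
v = (-279/11) / (-93/11) = 3
u = (25/4 - (-5/2)*(3)) / (11/4) = 5
t = (61/4 - (15/4)*(5) - (-1/2)*(3)) / 1 = -2
s = (5 - (-4)*(-2) - (-1)*(5) - (2)*(3)) / -4 = 1

(1, -2, 5, 3)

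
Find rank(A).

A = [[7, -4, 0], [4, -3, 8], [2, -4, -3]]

Row reduction:
R2 <- R2 - (4/7)*R1:  [    0  -5/7     8 ]
R3 <- R3 - (2/7)*R1:  [     0  -20/7     -3 ]
R3 <- R3 - (4)*R2:  [   0    0  -35 ]
Row echelon form:
[ 7    -4    0 ]
[ 0  -5/7    8 ]
[ 0     0  -35 ]
Nonzero rows / pivot columns: 3

rank(A) = 3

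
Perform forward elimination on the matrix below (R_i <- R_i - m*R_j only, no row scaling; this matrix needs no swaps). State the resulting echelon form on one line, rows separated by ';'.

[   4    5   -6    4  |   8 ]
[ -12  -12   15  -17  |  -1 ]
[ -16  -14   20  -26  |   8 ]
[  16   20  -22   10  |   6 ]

Forward elimination:
R2 <- R2 - (-3)*R1:  [  0   3  -3  -5  23 ]
R3 <- R3 - (-4)*R1:  [   0    6   -4  -10   40 ]
R4 <- R4 - (4)*R1:  [   0    0    2   -6  -26 ]
R3 <- R3 - (2)*R2:  [  0   0   2   0  -6 ]
R4 <- R4 - (1)*R3:  [   0    0    0   -6  -20 ]
Row echelon form:
[ 4  5  -6   4  |    8 ]
[ 0  3  -3  -5  |   23 ]
[ 0  0   2   0  |   -6 ]
[ 0  0   0  -6  |  -20 ]

REF = [4 5 -6 4 8; 0 3 -3 -5 23; 0 0 2 0 -6; 0 0 0 -6 -20]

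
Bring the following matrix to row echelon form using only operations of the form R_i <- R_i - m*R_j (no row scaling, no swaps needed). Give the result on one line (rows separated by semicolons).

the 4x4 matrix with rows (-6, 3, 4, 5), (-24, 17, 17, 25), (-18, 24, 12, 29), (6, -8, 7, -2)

Forward elimination:
R2 <- R2 - (4)*R1:  [ 0  5  1  5 ]
R3 <- R3 - (3)*R1:  [  0  15   0  14 ]
R4 <- R4 - (-1)*R1:  [  0  -5  11   3 ]
R3 <- R3 - (3)*R2:  [  0   0  -3  -1 ]
R4 <- R4 - (-1)*R2:  [  0   0  12   8 ]
R4 <- R4 - (-4)*R3:  [ 0  0  0  4 ]
Row echelon form:
[ -6  3   4   5 ]
[  0  5   1   5 ]
[  0  0  -3  -1 ]
[  0  0   0   4 ]

REF = [-6 3 4 5; 0 5 1 5; 0 0 -3 -1; 0 0 0 4]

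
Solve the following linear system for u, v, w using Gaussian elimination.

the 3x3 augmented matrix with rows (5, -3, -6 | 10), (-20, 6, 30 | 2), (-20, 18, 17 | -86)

(5, -3, 4)

Forward elimination on [A|b]:
R2 <- R2 - (-4)*R1:  [  0  -6   6  42 ]
R3 <- R3 - (-4)*R1:  [   0    6   -7  -46 ]
R3 <- R3 - (-1)*R2:  [  0   0  -1  -4 ]
Row echelon form:
[ 5  -3  -6  |  10 ]
[ 0  -6   6  |  42 ]
[ 0   0  -1  |  -4 ]
Back-substitution:
w = (-4) / -1 = 4
v = (42 - (6)*(4)) / -6 = -3
u = (10 - (-3)*(-3) - (-6)*(4)) / 5 = 5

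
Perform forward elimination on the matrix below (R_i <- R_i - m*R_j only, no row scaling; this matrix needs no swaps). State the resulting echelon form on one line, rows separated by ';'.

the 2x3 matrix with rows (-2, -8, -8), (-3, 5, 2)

REF = [-2 -8 -8; 0 17 14]

Forward elimination:
R2 <- R2 - (3/2)*R1:  [  0  17  14 ]
Row echelon form:
[ -2  -8  -8 ]
[  0  17  14 ]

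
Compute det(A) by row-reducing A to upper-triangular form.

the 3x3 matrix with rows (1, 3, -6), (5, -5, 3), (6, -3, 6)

det(A) = -147

Forward elimination:
R2 <- R2 - (5)*R1:  [   0  -20   33 ]
R3 <- R3 - (6)*R1:  [   0  -21   42 ]
R3 <- R3 - (21/20)*R2:  [      0       0  147/20 ]
Upper-triangular form:
[ 1    3      -6 ]
[ 0  -20      33 ]
[ 0    0  147/20 ]
det(A) = (-1)^0 * (1) * (-20) * (147/20) = -147  (0 row swaps -> sign +1)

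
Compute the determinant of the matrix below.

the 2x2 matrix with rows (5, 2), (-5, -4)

Forward elimination:
R2 <- R2 - (-1)*R1:  [  0  -2 ]
Upper-triangular form:
[ 5   2 ]
[ 0  -2 ]
det(A) = (-1)^0 * (5) * (-2) = -10  (0 row swaps -> sign +1)

det(A) = -10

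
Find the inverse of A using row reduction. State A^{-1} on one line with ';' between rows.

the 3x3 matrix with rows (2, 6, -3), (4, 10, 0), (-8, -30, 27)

Gauss-Jordan on [A | I]:
R1 <- (1/2)*R1:  [    1     3  -3/2  |   1/2     0     0 ]
R2 <- R2 - (4)*R1:  [  0  -2   6  |  -2   1   0 ]
R3 <- R3 - (-8)*R1:  [  0  -6  15  |   4   0   1 ]
R2 <- (1/-2)*R2:  [    0     1    -3  |     1  -1/2     0 ]
R1 <- R1 - (3)*R2:  [    1     0  15/2  |  -5/2   3/2     0 ]
R3 <- R3 - (-6)*R2:  [  0   0  -3  |  10  -3   1 ]
R3 <- (1/-3)*R3:  [     0      0      1  |  -10/3      1   -1/3 ]
R1 <- R1 - (15/2)*R3:  [    1     0     0  |  45/2    -6   5/2 ]
R2 <- R2 - (-3)*R3:  [   0    1    0  |   -9  5/2   -1 ]
Right block of [I | A^{-1}] is the inverse:
[  45/2   -6   5/2 ]
[    -9  5/2    -1 ]
[ -10/3    1  -1/3 ]

inverse = [45/2 -6 5/2; -9 5/2 -1; -10/3 1 -1/3]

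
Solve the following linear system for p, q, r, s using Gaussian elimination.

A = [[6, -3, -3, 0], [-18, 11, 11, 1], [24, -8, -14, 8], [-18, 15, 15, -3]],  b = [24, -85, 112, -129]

(0, -4, -4, 3)

Forward elimination on [A|b]:
R2 <- R2 - (-3)*R1:  [   0    2    2    1  -13 ]
R3 <- R3 - (4)*R1:  [  0   4  -2   8  16 ]
R4 <- R4 - (-3)*R1:  [   0    6    6   -3  -57 ]
R3 <- R3 - (2)*R2:  [  0   0  -6   6  42 ]
R4 <- R4 - (3)*R2:  [   0    0    0   -6  -18 ]
Row echelon form:
[ 6  -3  -3   0  |   24 ]
[ 0   2   2   1  |  -13 ]
[ 0   0  -6   6  |   42 ]
[ 0   0   0  -6  |  -18 ]
Back-substitution:
s = (-18) / -6 = 3
r = (42 - (6)*(3)) / -6 = -4
q = (-13 - (2)*(-4) - (1)*(3)) / 2 = -4
p = (24 - (-3)*(-4) - (-3)*(-4)) / 6 = 0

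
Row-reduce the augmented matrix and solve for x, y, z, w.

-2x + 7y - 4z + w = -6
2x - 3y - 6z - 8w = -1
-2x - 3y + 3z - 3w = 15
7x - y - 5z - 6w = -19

(-3, -1, 1, -1)

Forward elimination on [A|b]:
R2 <- R2 - (-1)*R1:  [   0    4  -10   -7   -7 ]
R3 <- R3 - (1)*R1:  [   0  -10    7   -4   21 ]
R4 <- R4 - (-7/2)*R1:  [    0  47/2   -19  -5/2   -40 ]
R3 <- R3 - (-5/2)*R2:  [     0      0    -18  -43/2    7/2 ]
R4 <- R4 - (47/8)*R2:  [     0      0  159/4  309/8    9/8 ]
R4 <- R4 - (-53/24)*R3:  [       0        0        0  -425/48   425/48 ]
Row echelon form:
[ -2  7   -4        1  |      -6 ]
[  0  4  -10       -7  |      -7 ]
[  0  0  -18    -43/2  |     7/2 ]
[  0  0    0  -425/48  |  425/48 ]
Back-substitution:
w = (425/48) / (-425/48) = -1
z = (7/2 - (-43/2)*(-1)) / -18 = 1
y = (-7 - (-10)*(1) - (-7)*(-1)) / 4 = -1
x = (-6 - (7)*(-1) - (-4)*(1) - (1)*(-1)) / -2 = -3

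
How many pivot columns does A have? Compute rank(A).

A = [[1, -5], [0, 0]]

rank(A) = 1

Row reduction:
Row echelon form:
[ 1  -5 ]
[ 0   0 ]
Nonzero rows / pivot columns: 1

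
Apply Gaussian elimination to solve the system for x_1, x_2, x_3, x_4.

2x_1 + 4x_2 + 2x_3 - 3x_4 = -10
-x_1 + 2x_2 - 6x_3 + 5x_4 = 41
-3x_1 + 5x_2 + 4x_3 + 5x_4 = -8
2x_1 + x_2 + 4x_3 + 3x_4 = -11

Forward elimination on [A|b]:
R2 <- R2 - (-1/2)*R1:  [   0    4   -5  7/2   36 ]
R3 <- R3 - (-3/2)*R1:  [   0   11    7  1/2  -23 ]
R4 <- R4 - (1)*R1:  [  0  -3   2   6  -1 ]
R3 <- R3 - (11/4)*R2:  [     0      0   83/4  -73/8   -122 ]
R4 <- R4 - (-3/4)*R2:  [    0     0  -7/4  69/8    26 ]
R4 <- R4 - (-7/83)*R3:  [       0        0        0   652/83  1304/83 ]
Row echelon form:
[ 2  4     2      -3  |      -10 ]
[ 0  4    -5     7/2  |       36 ]
[ 0  0  83/4   -73/8  |     -122 ]
[ 0  0     0  652/83  |  1304/83 ]
Back-substitution:
x_4 = (1304/83) / (652/83) = 2
x_3 = (-122 - (-73/8)*(2)) / (83/4) = -5
x_2 = (36 - (-5)*(-5) - (7/2)*(2)) / 4 = 1
x_1 = (-10 - (4)*(1) - (2)*(-5) - (-3)*(2)) / 2 = 1

(1, 1, -5, 2)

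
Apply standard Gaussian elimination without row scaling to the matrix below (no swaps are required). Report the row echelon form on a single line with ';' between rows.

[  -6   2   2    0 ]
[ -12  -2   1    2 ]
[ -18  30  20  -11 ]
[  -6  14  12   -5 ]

REF = [-6 2 2 0; 0 -6 -3 2; 0 0 2 -3; 0 0 0 5]

Forward elimination:
R2 <- R2 - (2)*R1:  [  0  -6  -3   2 ]
R3 <- R3 - (3)*R1:  [   0   24   14  -11 ]
R4 <- R4 - (1)*R1:  [  0  12  10  -5 ]
R3 <- R3 - (-4)*R2:  [  0   0   2  -3 ]
R4 <- R4 - (-2)*R2:  [  0   0   4  -1 ]
R4 <- R4 - (2)*R3:  [ 0  0  0  5 ]
Row echelon form:
[ -6   2   2   0 ]
[  0  -6  -3   2 ]
[  0   0   2  -3 ]
[  0   0   0   5 ]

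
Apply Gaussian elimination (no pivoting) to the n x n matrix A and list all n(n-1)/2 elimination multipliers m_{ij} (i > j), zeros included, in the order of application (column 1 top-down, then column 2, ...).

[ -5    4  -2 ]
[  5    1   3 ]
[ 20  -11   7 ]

multipliers: -1, -4, 1

Forward elimination:
R2 <- R2 - (-1)*R1:  [ 0  5  1 ]
R3 <- R3 - (-4)*R1:  [  0   5  -1 ]
R3 <- R3 - (1)*R2:  [  0   0  -2 ]
Multipliers (in order of application): m_{21} = -1, m_{31} = -4, m_{32} = 1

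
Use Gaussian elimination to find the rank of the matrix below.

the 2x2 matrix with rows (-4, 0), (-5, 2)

rank(A) = 2

Row reduction:
R2 <- R2 - (5/4)*R1:  [ 0  2 ]
Row echelon form:
[ -4  0 ]
[  0  2 ]
Nonzero rows / pivot columns: 2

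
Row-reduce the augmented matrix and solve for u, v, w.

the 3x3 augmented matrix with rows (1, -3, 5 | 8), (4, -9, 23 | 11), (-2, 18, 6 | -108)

Forward elimination on [A|b]:
R2 <- R2 - (4)*R1:  [   0    3    3  -21 ]
R3 <- R3 - (-2)*R1:  [   0   12   16  -92 ]
R3 <- R3 - (4)*R2:  [  0   0   4  -8 ]
Row echelon form:
[ 1  -3  5  |    8 ]
[ 0   3  3  |  -21 ]
[ 0   0  4  |   -8 ]
Back-substitution:
w = (-8) / 4 = -2
v = (-21 - (3)*(-2)) / 3 = -5
u = (8 - (-3)*(-5) - (5)*(-2)) / 1 = 3

(3, -5, -2)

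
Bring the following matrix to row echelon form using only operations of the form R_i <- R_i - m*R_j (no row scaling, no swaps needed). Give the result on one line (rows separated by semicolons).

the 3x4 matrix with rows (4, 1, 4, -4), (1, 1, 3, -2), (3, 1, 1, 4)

REF = [4 1 4 -4; 0 3/4 2 -1; 0 0 -8/3 22/3]

Forward elimination:
R2 <- R2 - (1/4)*R1:  [   0  3/4    2   -1 ]
R3 <- R3 - (3/4)*R1:  [   0  1/4   -2    7 ]
R3 <- R3 - (1/3)*R2:  [    0     0  -8/3  22/3 ]
Row echelon form:
[ 4    1     4    -4 ]
[ 0  3/4     2    -1 ]
[ 0    0  -8/3  22/3 ]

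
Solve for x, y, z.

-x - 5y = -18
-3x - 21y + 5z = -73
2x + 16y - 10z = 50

Forward elimination on [A|b]:
R2 <- R2 - (3)*R1:  [   0   -6    5  -19 ]
R3 <- R3 - (-2)*R1:  [   0    6  -10   14 ]
R3 <- R3 - (-1)*R2:  [  0   0  -5  -5 ]
Row echelon form:
[ -1  -5   0  |  -18 ]
[  0  -6   5  |  -19 ]
[  0   0  -5  |   -5 ]
Back-substitution:
z = (-5) / -5 = 1
y = (-19 - (5)*(1)) / -6 = 4
x = (-18 - (-5)*(4)) / -1 = -2

(-2, 4, 1)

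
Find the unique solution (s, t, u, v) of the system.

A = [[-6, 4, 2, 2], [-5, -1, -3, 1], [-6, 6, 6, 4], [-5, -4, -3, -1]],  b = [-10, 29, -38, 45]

(-3, -4, -4, -2)

Forward elimination on [A|b]:
R2 <- R2 - (5/6)*R1:  [     0  -13/3  -14/3   -2/3  112/3 ]
R3 <- R3 - (1)*R1:  [   0    2    4    2  -28 ]
R4 <- R4 - (5/6)*R1:  [     0  -22/3  -14/3   -8/3  160/3 ]
R3 <- R3 - (-6/13)*R2:  [       0        0    24/13    22/13  -140/13 ]
R4 <- R4 - (22/13)*R2:  [       0        0    42/13   -20/13  -128/13 ]
R4 <- R4 - (7/4)*R3:  [    0     0     0  -9/2     9 ]
Row echelon form:
[ -6      4      2      2  |      -10 ]
[  0  -13/3  -14/3   -2/3  |    112/3 ]
[  0      0  24/13  22/13  |  -140/13 ]
[  0      0      0   -9/2  |        9 ]
Back-substitution:
v = (9) / (-9/2) = -2
u = (-140/13 - (22/13)*(-2)) / (24/13) = -4
t = (112/3 - (-14/3)*(-4) - (-2/3)*(-2)) / (-13/3) = -4
s = (-10 - (4)*(-4) - (2)*(-4) - (2)*(-2)) / -6 = -3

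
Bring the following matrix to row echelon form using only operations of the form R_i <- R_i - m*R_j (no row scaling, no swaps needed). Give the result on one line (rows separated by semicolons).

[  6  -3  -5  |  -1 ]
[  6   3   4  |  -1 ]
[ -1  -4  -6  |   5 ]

Forward elimination:
R2 <- R2 - (1)*R1:  [ 0  6  9  0 ]
R3 <- R3 - (-1/6)*R1:  [     0   -9/2  -41/6   29/6 ]
R3 <- R3 - (-3/4)*R2:  [     0      0  -1/12   29/6 ]
Row echelon form:
[ 6  -3     -5  |    -1 ]
[ 0   6      9  |     0 ]
[ 0   0  -1/12  |  29/6 ]

REF = [6 -3 -5 -1; 0 6 9 0; 0 0 -1/12 29/6]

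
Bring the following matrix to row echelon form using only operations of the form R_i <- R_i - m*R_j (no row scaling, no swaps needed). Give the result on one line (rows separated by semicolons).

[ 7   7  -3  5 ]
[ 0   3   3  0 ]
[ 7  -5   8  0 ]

Forward elimination:
R3 <- R3 - (1)*R1:  [   0  -12   11   -5 ]
R3 <- R3 - (-4)*R2:  [  0   0  23  -5 ]
Row echelon form:
[ 7  7  -3   5 ]
[ 0  3   3   0 ]
[ 0  0  23  -5 ]

REF = [7 7 -3 5; 0 3 3 0; 0 0 23 -5]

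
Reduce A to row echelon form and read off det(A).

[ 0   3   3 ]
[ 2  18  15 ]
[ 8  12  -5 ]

det(A) = 30

Forward elimination:
R1 <-> R2   (pivot in column 1 was zero)
[ 2  18  15 ]
[ 0   3   3 ]
[ 8  12  -5 ]
R3 <- R3 - (4)*R1:  [   0  -60  -65 ]
R3 <- R3 - (-20)*R2:  [  0   0  -5 ]
Upper-triangular form:
[ 2  18  15 ]
[ 0   3   3 ]
[ 0   0  -5 ]
det(A) = (-1)^1 * (2) * (3) * (-5) = 30  (1 row swap -> sign -1)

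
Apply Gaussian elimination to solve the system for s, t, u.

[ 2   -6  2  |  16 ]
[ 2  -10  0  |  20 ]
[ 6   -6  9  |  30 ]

(0, -2, 2)

Forward elimination on [A|b]:
R2 <- R2 - (1)*R1:  [  0  -4  -2   4 ]
R3 <- R3 - (3)*R1:  [   0   12    3  -18 ]
R3 <- R3 - (-3)*R2:  [  0   0  -3  -6 ]
Row echelon form:
[ 2  -6   2  |  16 ]
[ 0  -4  -2  |   4 ]
[ 0   0  -3  |  -6 ]
Back-substitution:
u = (-6) / -3 = 2
t = (4 - (-2)*(2)) / -4 = -2
s = (16 - (-6)*(-2) - (2)*(2)) / 2 = 0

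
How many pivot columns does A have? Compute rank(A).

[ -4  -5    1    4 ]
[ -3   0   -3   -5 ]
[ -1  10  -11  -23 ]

Row reduction:
R2 <- R2 - (3/4)*R1:  [     0   15/4  -15/4     -8 ]
R3 <- R3 - (1/4)*R1:  [     0   45/4  -45/4    -24 ]
R3 <- R3 - (3)*R2:  [ 0  0  0  0 ]
Row echelon form:
[ -4    -5      1   4 ]
[  0  15/4  -15/4  -8 ]
[  0     0      0   0 ]
Nonzero rows / pivot columns: 2

rank(A) = 2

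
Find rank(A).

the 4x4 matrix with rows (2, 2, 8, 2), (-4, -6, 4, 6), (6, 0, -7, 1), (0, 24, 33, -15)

Row reduction:
R2 <- R2 - (-2)*R1:  [  0  -2  20  10 ]
R3 <- R3 - (3)*R1:  [   0   -6  -31   -5 ]
R3 <- R3 - (3)*R2:  [   0    0  -91  -35 ]
R4 <- R4 - (-12)*R2:  [   0    0  273  105 ]
R4 <- R4 - (-3)*R3:  [ 0  0  0  0 ]
Row echelon form:
[ 2   2    8    2 ]
[ 0  -2   20   10 ]
[ 0   0  -91  -35 ]
[ 0   0    0    0 ]
Nonzero rows / pivot columns: 3

rank(A) = 3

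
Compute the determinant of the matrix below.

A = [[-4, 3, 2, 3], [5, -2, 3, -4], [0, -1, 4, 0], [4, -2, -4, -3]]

Forward elimination:
R2 <- R2 - (-5/4)*R1:  [    0   7/4  11/2  -1/4 ]
R4 <- R4 - (-1)*R1:  [  0   1  -2   0 ]
R3 <- R3 - (-4/7)*R2:  [    0     0  50/7  -1/7 ]
R4 <- R4 - (4/7)*R2:  [     0      0  -36/7    1/7 ]
R4 <- R4 - (-18/25)*R3:  [    0     0     0  1/25 ]
Upper-triangular form:
[ -4    3     2     3 ]
[  0  7/4  11/2  -1/4 ]
[  0    0  50/7  -1/7 ]
[  0    0     0  1/25 ]
det(A) = (-1)^0 * (-4) * (7/4) * (50/7) * (1/25) = -2  (0 row swaps -> sign +1)

det(A) = -2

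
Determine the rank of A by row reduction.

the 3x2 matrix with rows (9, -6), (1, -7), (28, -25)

rank(A) = 2

Row reduction:
R2 <- R2 - (1/9)*R1:  [     0  -19/3 ]
R3 <- R3 - (28/9)*R1:  [     0  -19/3 ]
R3 <- R3 - (1)*R2:  [ 0  0 ]
Row echelon form:
[ 9     -6 ]
[ 0  -19/3 ]
[ 0      0 ]
Nonzero rows / pivot columns: 2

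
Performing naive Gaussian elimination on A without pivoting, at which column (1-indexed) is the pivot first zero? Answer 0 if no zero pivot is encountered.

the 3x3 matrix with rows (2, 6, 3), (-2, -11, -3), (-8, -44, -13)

first zero-pivot column = 0

Naive forward elimination:
R2 <- R2 - (-1)*R1:  [  0  -5   0 ]
R3 <- R3 - (-4)*R1:  [   0  -20   -1 ]
R3 <- R3 - (4)*R2:  [  0   0  -1 ]
All pivots nonzero; naive elimination completes without hitting a zero pivot.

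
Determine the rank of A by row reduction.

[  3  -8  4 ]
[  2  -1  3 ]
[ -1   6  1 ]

Row reduction:
R2 <- R2 - (2/3)*R1:  [    0  13/3   1/3 ]
R3 <- R3 - (-1/3)*R1:  [    0  10/3   7/3 ]
R3 <- R3 - (10/13)*R2:  [     0      0  27/13 ]
Row echelon form:
[ 3    -8      4 ]
[ 0  13/3    1/3 ]
[ 0     0  27/13 ]
Nonzero rows / pivot columns: 3

rank(A) = 3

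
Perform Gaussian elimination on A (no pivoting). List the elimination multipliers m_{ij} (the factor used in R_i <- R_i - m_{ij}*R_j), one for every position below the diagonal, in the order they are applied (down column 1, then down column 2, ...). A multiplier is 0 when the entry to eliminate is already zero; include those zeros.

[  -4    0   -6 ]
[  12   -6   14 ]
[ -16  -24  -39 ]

Forward elimination:
R2 <- R2 - (-3)*R1:  [  0  -6  -4 ]
R3 <- R3 - (4)*R1:  [   0  -24  -15 ]
R3 <- R3 - (4)*R2:  [ 0  0  1 ]
Multipliers (in order of application): m_{21} = -3, m_{31} = 4, m_{32} = 4

multipliers: -3, 4, 4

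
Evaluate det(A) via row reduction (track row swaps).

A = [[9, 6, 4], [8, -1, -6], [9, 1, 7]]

Forward elimination:
R2 <- R2 - (8/9)*R1:  [     0  -19/3  -86/9 ]
R3 <- R3 - (1)*R1:  [  0  -5   3 ]
R3 <- R3 - (15/19)*R2:  [      0       0  601/57 ]
Upper-triangular form:
[ 9      6       4 ]
[ 0  -19/3   -86/9 ]
[ 0      0  601/57 ]
det(A) = (-1)^0 * (9) * (-19/3) * (601/57) = -601  (0 row swaps -> sign +1)

det(A) = -601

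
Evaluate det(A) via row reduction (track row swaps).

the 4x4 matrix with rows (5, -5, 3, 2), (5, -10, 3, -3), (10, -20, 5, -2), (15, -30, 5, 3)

det(A) = -100

Forward elimination:
R2 <- R2 - (1)*R1:  [  0  -5   0  -5 ]
R3 <- R3 - (2)*R1:  [   0  -10   -1   -6 ]
R4 <- R4 - (3)*R1:  [   0  -15   -4   -3 ]
R3 <- R3 - (2)*R2:  [  0   0  -1   4 ]
R4 <- R4 - (3)*R2:  [  0   0  -4  12 ]
R4 <- R4 - (4)*R3:  [  0   0   0  -4 ]
Upper-triangular form:
[ 5  -5   3   2 ]
[ 0  -5   0  -5 ]
[ 0   0  -1   4 ]
[ 0   0   0  -4 ]
det(A) = (-1)^0 * (5) * (-5) * (-1) * (-4) = -100  (0 row swaps -> sign +1)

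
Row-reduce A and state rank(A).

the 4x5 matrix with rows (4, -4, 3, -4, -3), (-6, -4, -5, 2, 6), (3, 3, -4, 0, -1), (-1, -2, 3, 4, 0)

rank(A) = 4

Row reduction:
R2 <- R2 - (-3/2)*R1:  [    0   -10  -1/2    -4   3/2 ]
R3 <- R3 - (3/4)*R1:  [     0      6  -25/4      3    5/4 ]
R4 <- R4 - (-1/4)*R1:  [    0    -3  15/4     3  -3/4 ]
R3 <- R3 - (-3/5)*R2:  [       0        0  -131/20      3/5    43/20 ]
R4 <- R4 - (3/10)*R2:  [     0      0  39/10   21/5   -6/5 ]
R4 <- R4 - (-78/131)*R3:  [       0        0        0  597/131   21/262 ]
Row echelon form:
[ 4   -4        3       -4      -3 ]
[ 0  -10     -1/2       -4     3/2 ]
[ 0    0  -131/20      3/5   43/20 ]
[ 0    0        0  597/131  21/262 ]
Nonzero rows / pivot columns: 4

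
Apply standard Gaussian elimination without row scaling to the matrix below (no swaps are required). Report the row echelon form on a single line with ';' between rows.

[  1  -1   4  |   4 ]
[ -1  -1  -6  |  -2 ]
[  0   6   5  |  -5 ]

Forward elimination:
R2 <- R2 - (-1)*R1:  [  0  -2  -2   2 ]
R3 <- R3 - (-3)*R2:  [  0   0  -1   1 ]
Row echelon form:
[ 1  -1   4  |  4 ]
[ 0  -2  -2  |  2 ]
[ 0   0  -1  |  1 ]

REF = [1 -1 4 4; 0 -2 -2 2; 0 0 -1 1]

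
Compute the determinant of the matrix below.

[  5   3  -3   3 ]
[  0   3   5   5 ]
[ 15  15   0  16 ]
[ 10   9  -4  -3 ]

det(A) = 75

Forward elimination:
R3 <- R3 - (3)*R1:  [ 0  6  9  7 ]
R4 <- R4 - (2)*R1:  [  0   3   2  -9 ]
R3 <- R3 - (2)*R2:  [  0   0  -1  -3 ]
R4 <- R4 - (1)*R2:  [   0    0   -3  -14 ]
R4 <- R4 - (3)*R3:  [  0   0   0  -5 ]
Upper-triangular form:
[ 5  3  -3   3 ]
[ 0  3   5   5 ]
[ 0  0  -1  -3 ]
[ 0  0   0  -5 ]
det(A) = (-1)^0 * (5) * (3) * (-1) * (-5) = 75  (0 row swaps -> sign +1)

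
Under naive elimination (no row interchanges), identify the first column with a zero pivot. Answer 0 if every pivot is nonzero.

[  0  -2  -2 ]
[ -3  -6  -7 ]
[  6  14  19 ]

first zero-pivot column = 1

Naive forward elimination:
Pivot entry (1,1) is zero but row 2 has -3 in column 1 -> naive elimination stops; a row interchange (e.g. R1 <-> R2) would be required here.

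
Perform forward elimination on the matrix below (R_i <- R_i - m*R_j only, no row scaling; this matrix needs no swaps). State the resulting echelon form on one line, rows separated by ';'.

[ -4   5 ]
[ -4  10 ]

REF = [-4 5; 0 5]

Forward elimination:
R2 <- R2 - (1)*R1:  [ 0  5 ]
Row echelon form:
[ -4  5 ]
[  0  5 ]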